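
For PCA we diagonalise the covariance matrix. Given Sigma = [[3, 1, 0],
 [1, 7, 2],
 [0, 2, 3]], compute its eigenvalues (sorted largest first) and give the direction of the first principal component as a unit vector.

Step 1 — characteristic polynomial p(λ) = det(λI - Sigma) = λ³ - tr·λ² + c_1·λ - det, where tr = trace, c_1 = sum of the principal 2×2 minors, det = det(Sigma):
  tr = 3 + 7 + 3 = 13,
  c_1 = (3·7 - (1)²) + (3·3 - (0)²) + (7·3 - (2)²) = 20 + 9 + 17 = 46,
  det = 3·(7·3 - (2)²) - (1)·((1)·3 - (2)·(0)) + (0)·((1)·(2) - 7·(0)) = 3·(17) - (1)·(3) + (0)·(2) = 48.
  So p(λ) = λ³ - 13λ² + 46λ - 48.
Step 2 — look for an integer root (rational root theorem: any rational root is an integer divisor of 48). Testing λ = 2:
  p(2) = 8 - 52 + 92 - 48 = 0  ✓
  Dividing out (λ - 2): p(λ) = (λ - 2)(λ² - 11λ + 24).
Step 3 — remaining eigenvalues from the quadratic λ² - 11λ + 24 = 0:
  Δ = 11² - 4·24 = 121 - 96 = 25,  λ = (11 ± √25)/2 = (11 ± 5)/2 = 8 or 3.
  Sorted: λ_1 = 8,  λ_2 = 3,  λ_3 = 2  (check: sum = 13 = tr ✓).

Step 4 — unit eigenvector for λ_1 = 8: v spans the null space of (Sigma - λ_1 I), whose rows are
  r_1 = (-5, 1, 0),  r_2 = (1, -1, 2),  r_3 = (0, 2, -5).
  v is orthogonal to every row, so take v ∝ r_1 × r_2 = ((1)·(2) - (0)·(-1), (0)·(1) - (-5)·(2), (-5)·(-1) - (1)·(1)) = (2, 10, 4).
  Rescale (divide by 2): u = (1, 5, 2).
  ||u|| = √((1)² + (5)² + (2)²) = √(30) ≈ 5.4772,  v_1 = u/||u|| ≈ (0.1826, 0.9129, 0.3651) (||v_1|| = 1).

λ_1 = 8,  λ_2 = 3,  λ_3 = 2;  v_1 ≈ (0.1826, 0.9129, 0.3651)


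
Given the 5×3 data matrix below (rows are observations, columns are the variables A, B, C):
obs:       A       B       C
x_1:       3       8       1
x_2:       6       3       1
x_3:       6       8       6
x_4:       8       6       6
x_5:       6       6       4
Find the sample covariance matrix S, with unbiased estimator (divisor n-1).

Step 1 — column means:
  mean(A) = (3 + 6 + 6 + 8 + 6) / 5 = 29/5 = 5.8
  mean(B) = (8 + 3 + 8 + 6 + 6) / 5 = 31/5 = 6.2
  mean(C) = (1 + 1 + 6 + 6 + 4) / 5 = 18/5 = 3.6

Step 2 — sample covariance S[i,j] = (1/(n-1)) · Σ_k (x_{k,i} - mean_i) · (x_{k,j} - mean_j), with n-1 = 4.
  S[A,A] = ((-2.8)·(-2.8) + (0.2)·(0.2) + (0.2)·(0.2) + (2.2)·(2.2) + (0.2)·(0.2)) / 4 = 12.8/4 = 3.2
  S[A,B] = ((-2.8)·(1.8) + (0.2)·(-3.2) + (0.2)·(1.8) + (2.2)·(-0.2) + (0.2)·(-0.2)) / 4 = -5.8/4 = -1.45
  S[A,C] = ((-2.8)·(-2.6) + (0.2)·(-2.6) + (0.2)·(2.4) + (2.2)·(2.4) + (0.2)·(0.4)) / 4 = 12.6/4 = 3.15
  S[B,B] = ((1.8)·(1.8) + (-3.2)·(-3.2) + (1.8)·(1.8) + (-0.2)·(-0.2) + (-0.2)·(-0.2)) / 4 = 16.8/4 = 4.2
  S[B,C] = ((1.8)·(-2.6) + (-3.2)·(-2.6) + (1.8)·(2.4) + (-0.2)·(2.4) + (-0.2)·(0.4)) / 4 = 7.4/4 = 1.85
  S[C,C] = ((-2.6)·(-2.6) + (-2.6)·(-2.6) + (2.4)·(2.4) + (2.4)·(2.4) + (0.4)·(0.4)) / 4 = 25.2/4 = 6.3

S is symmetric (S[j,i] = S[i,j]). Assembling:

S = [[3.2, -1.45, 3.15],
 [-1.45, 4.2, 1.85],
 [3.15, 1.85, 6.3]]


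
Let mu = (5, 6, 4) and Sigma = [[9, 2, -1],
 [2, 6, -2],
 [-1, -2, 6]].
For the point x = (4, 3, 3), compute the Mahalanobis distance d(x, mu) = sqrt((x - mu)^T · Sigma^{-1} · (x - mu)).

Step 1 — centre the observation: (x - mu) = (-1, -3, -1).

Step 2 — invert Sigma (cofactor / det for 3×3, or solve directly):
  Sigma^{-1} = [[0.1203, -0.0376, 0.0075],
 [-0.0376, 0.1992, 0.0602],
 [0.0075, 0.0602, 0.188]].

Step 3 — form the quadratic (x - mu)^T · Sigma^{-1} · (x - mu):
  Sigma^{-1} · (x - mu) = (-0.015, -0.6203, -0.3759).
  (x - mu)^T · [Sigma^{-1} · (x - mu)] = (-1)·(-0.015) + (-3)·(-0.6203) + (-1)·(-0.3759) = 2.2519.

Step 4 — take square root: d = √(2.2519) ≈ 1.5006.

d(x, mu) = √(2.2519) ≈ 1.5006


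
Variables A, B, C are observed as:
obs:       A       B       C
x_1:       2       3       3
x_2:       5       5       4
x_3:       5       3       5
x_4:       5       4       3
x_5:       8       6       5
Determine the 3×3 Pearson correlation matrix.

Step 1 — column means:
  mean(A) = (2 + 5 + 5 + 5 + 8) / 5 = 25/5 = 5
  mean(B) = (3 + 5 + 3 + 4 + 6) / 5 = 21/5 = 4.2
  mean(C) = (3 + 4 + 5 + 3 + 5) / 5 = 20/5 = 4

Step 2 — sample variances and covariances s[i,j] = (1/(n-1)) · Σ_k (x_{k,i} - mean_i) · (x_{k,j} - mean_j), with n-1 = 4:
  s[A,A] = ((-3)·(-3) + (0)·(0) + (0)·(0) + (0)·(0) + (3)·(3)) / 4 = 18/4 = 4.5
  s[A,B] = ((-3)·(-1.2) + (0)·(0.8) + (0)·(-1.2) + (0)·(-0.2) + (3)·(1.8)) / 4 = 9/4 = 2.25
  s[A,C] = ((-3)·(-1) + (0)·(0) + (0)·(1) + (0)·(-1) + (3)·(1)) / 4 = 6/4 = 1.5
  s[B,B] = ((-1.2)·(-1.2) + (0.8)·(0.8) + (-1.2)·(-1.2) + (-0.2)·(-0.2) + (1.8)·(1.8)) / 4 = 6.8/4 = 1.7
  s[B,C] = ((-1.2)·(-1) + (0.8)·(0) + (-1.2)·(1) + (-0.2)·(-1) + (1.8)·(1)) / 4 = 2/4 = 0.5
  s[C,C] = ((-1)·(-1) + (0)·(0) + (1)·(1) + (-1)·(-1) + (1)·(1)) / 4 = 4/4 = 1
  Sample standard deviations s_i = √(s[i,i]):
  s(A) = √(4.5) = 2.1213
  s(B) = √(1.7) = 1.3038
  s(C) = √(1) = 1

Step 3 — r_{ij} = s_{ij} / (s_i · s_j):
  r[A,A] = 1 (diagonal).
  r[A,B] = 2.25 / (2.1213 · 1.3038) = 2.25 / 2.7659 = 0.8135
  r[A,C] = 1.5 / (2.1213 · 1) = 1.5 / 2.1213 = 0.7071
  r[B,B] = 1 (diagonal).
  r[B,C] = 0.5 / (1.3038 · 1) = 0.5 / 1.3038 = 0.3835
  r[C,C] = 1 (diagonal).

R is symmetric with unit diagonal. Assembling:

R = [[1, 0.8135, 0.7071],
 [0.8135, 1, 0.3835],
 [0.7071, 0.3835, 1]]


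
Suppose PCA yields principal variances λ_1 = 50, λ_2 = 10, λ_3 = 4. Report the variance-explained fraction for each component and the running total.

Step 1 — total variance = trace(Sigma) = Σ λ_i = 50 + 10 + 4 = 64.

Step 2 — fraction explained by component i = λ_i / Σ λ:
  PC1: 50/64 = 0.7812
  PC2: 10/64 = 0.1562
  PC3: 4/64 = 0.0625

Step 3 — cumulative fraction after k components = (λ_1 + ... + λ_k) / Σ λ:
  k = 1: 50/64 = 0.7812
  k = 2: (50 + 10)/64 = 60/64 = 0.9375
  k = 3: (50 + 10 + 4)/64 = 64/64 = 1

Summary (fraction, with percent):

explained: PC1 0.7812 (78.12%), PC2 0.1562 (15.62%), PC3 0.0625 (6.25%);  cumulative: 0.7812, 0.9375, 1


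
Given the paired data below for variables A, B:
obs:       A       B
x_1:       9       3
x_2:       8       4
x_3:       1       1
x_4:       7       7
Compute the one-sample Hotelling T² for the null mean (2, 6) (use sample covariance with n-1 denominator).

Step 1 — sample mean vector:
  mean(A) = (9 + 8 + 1 + 7) / 4 = 25/4 = 6.25
  mean(B) = (3 + 4 + 1 + 7) / 4 = 15/4 = 3.75
  x̄ = (6.25, 3.75),  deviation x̄ - mu_0 = (6.25, 3.75) - (2, 6) = (4.25, -2.25).

Step 2 — sample covariance matrix, S[i,j] = (1/(n-1)) · Σ_k (x_{k,i} - mean_i) · (x_{k,j} - mean_j), divisor n-1 = 3:
  S[A,A] = ((2.75)·(2.75) + (1.75)·(1.75) + (-5.25)·(-5.25) + (0.75)·(0.75)) / 3 = 38.75/3 = 12.9167
  S[A,B] = ((2.75)·(-0.75) + (1.75)·(0.25) + (-5.25)·(-2.75) + (0.75)·(3.25)) / 3 = 15.25/3 = 5.0833
  S[B,B] = ((-0.75)·(-0.75) + (0.25)·(0.25) + (-2.75)·(-2.75) + (3.25)·(3.25)) / 3 = 18.75/3 = 6.25
  S = [[12.9167, 5.0833],
 [5.0833, 6.25]].

Step 3 — invert S. det(S) = 12.9167·6.25 - (5.0833)² = 54.8889.
  S^{-1} = (1/det) · [[d, -b], [-b, a]] = [[0.1139, -0.0926],
 [-0.0926, 0.2353]].

Step 4 — quadratic form (x̄ - mu_0)^T · S^{-1} · (x̄ - mu_0):
  S^{-1} · (x̄ - mu_0) = (0.6923, -0.9231),
  (x̄ - mu_0)^T · [...] = (4.25)·(0.6923) + (-2.25)·(-0.9231) = 5.0192.

Step 5 — scale by n: T² = 4 · 5.0192 = 20.0769.

T² ≈ 20.0769


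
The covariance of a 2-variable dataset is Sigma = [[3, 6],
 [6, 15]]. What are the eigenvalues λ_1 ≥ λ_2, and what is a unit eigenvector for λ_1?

Step 1 — characteristic polynomial of 2×2 Sigma:
  det(Sigma - λI) = λ² - trace · λ + det = 0.
  trace = 3 + 15 = 18, det = 3·15 - (6)² = 9.
Step 2 — discriminant:
  Δ = trace² - 4·det = 324 - 36 = 288.
Step 3 — eigenvalues:
  λ = (trace ± √Δ)/2 = (18 ± 16.9706)/2,
  λ_1 = 17.4853,  λ_2 = 0.5147.

Step 4 — unit eigenvector for λ_1: solve (Sigma - λ_1 I)v = 0. First row:
  (3 - 17.4853)·v_x + (6)·v_y = 0, i.e. (-14.4853)·v_x + (6)·v_y = 0,
  so v ∝ (b, λ_1 - a) = (6, 14.4853) = u.
  ||u|| = √((6)² + (14.4853)²) = √(245.8234) ≈ 15.6788,
  v_1 = u/||u|| ≈ (0.3827, 0.9239) (||v_1|| = 1).

λ_1 = 17.4853,  λ_2 = 0.5147;  v_1 ≈ (0.3827, 0.9239)


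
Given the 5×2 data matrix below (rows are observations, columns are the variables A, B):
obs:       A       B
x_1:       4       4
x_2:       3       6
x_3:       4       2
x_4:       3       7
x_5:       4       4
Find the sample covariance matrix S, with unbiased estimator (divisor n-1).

Step 1 — column means:
  mean(A) = (4 + 3 + 4 + 3 + 4) / 5 = 18/5 = 3.6
  mean(B) = (4 + 6 + 2 + 7 + 4) / 5 = 23/5 = 4.6

Step 2 — sample covariance S[i,j] = (1/(n-1)) · Σ_k (x_{k,i} - mean_i) · (x_{k,j} - mean_j), with n-1 = 4.
  S[A,A] = ((0.4)·(0.4) + (-0.6)·(-0.6) + (0.4)·(0.4) + (-0.6)·(-0.6) + (0.4)·(0.4)) / 4 = 1.2/4 = 0.3
  S[A,B] = ((0.4)·(-0.6) + (-0.6)·(1.4) + (0.4)·(-2.6) + (-0.6)·(2.4) + (0.4)·(-0.6)) / 4 = -3.8/4 = -0.95
  S[B,B] = ((-0.6)·(-0.6) + (1.4)·(1.4) + (-2.6)·(-2.6) + (2.4)·(2.4) + (-0.6)·(-0.6)) / 4 = 15.2/4 = 3.8

S is symmetric (S[j,i] = S[i,j]). Assembling:

S = [[0.3, -0.95],
 [-0.95, 3.8]]


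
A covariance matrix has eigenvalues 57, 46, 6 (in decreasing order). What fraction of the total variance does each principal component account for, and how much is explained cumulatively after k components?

Step 1 — total variance = trace(Sigma) = Σ λ_i = 57 + 46 + 6 = 109.

Step 2 — fraction explained by component i = λ_i / Σ λ:
  PC1: 57/109 = 0.5229
  PC2: 46/109 = 0.422
  PC3: 6/109 = 0.055

Step 3 — cumulative fraction after k components = (λ_1 + ... + λ_k) / Σ λ:
  k = 1: 57/109 = 0.5229
  k = 2: (57 + 46)/109 = 103/109 = 0.945
  k = 3: (57 + 46 + 6)/109 = 109/109 = 1

Summary (fraction, with percent):

explained: PC1 0.5229 (52.29%), PC2 0.422 (42.2%), PC3 0.055 (5.5%);  cumulative: 0.5229, 0.945, 1


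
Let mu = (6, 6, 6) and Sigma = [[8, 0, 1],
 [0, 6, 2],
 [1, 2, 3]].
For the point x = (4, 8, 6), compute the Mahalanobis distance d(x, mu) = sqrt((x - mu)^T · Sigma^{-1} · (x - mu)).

Step 1 — centre the observation: (x - mu) = (-2, 2, 0).

Step 2 — invert Sigma (cofactor / det for 3×3, or solve directly):
  Sigma^{-1} = [[0.1321, 0.0189, -0.0566],
 [0.0189, 0.217, -0.1509],
 [-0.0566, -0.1509, 0.4528]].

Step 3 — form the quadratic (x - mu)^T · Sigma^{-1} · (x - mu):
  Sigma^{-1} · (x - mu) = (-0.2264, 0.3962, -0.1887).
  (x - mu)^T · [Sigma^{-1} · (x - mu)] = (-2)·(-0.2264) + (2)·(0.3962) + (0)·(-0.1887) = 1.2453.

Step 4 — take square root: d = √(1.2453) ≈ 1.1159.

d(x, mu) = √(1.2453) ≈ 1.1159


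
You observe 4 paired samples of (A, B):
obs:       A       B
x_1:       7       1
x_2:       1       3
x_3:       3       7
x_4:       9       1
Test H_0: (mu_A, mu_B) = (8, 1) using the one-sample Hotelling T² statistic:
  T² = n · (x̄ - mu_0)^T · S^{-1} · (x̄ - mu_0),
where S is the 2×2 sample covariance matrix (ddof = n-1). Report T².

Step 1 — sample mean vector:
  mean(A) = (7 + 1 + 3 + 9) / 4 = 20/4 = 5
  mean(B) = (1 + 3 + 7 + 1) / 4 = 12/4 = 3
  x̄ = (5, 3),  deviation x̄ - mu_0 = (5, 3) - (8, 1) = (-3, 2).

Step 2 — sample covariance matrix, S[i,j] = (1/(n-1)) · Σ_k (x_{k,i} - mean_i) · (x_{k,j} - mean_j), divisor n-1 = 3:
  S[A,A] = ((2)·(2) + (-4)·(-4) + (-2)·(-2) + (4)·(4)) / 3 = 40/3 = 13.3333
  S[A,B] = ((2)·(-2) + (-4)·(0) + (-2)·(4) + (4)·(-2)) / 3 = -20/3 = -6.6667
  S[B,B] = ((-2)·(-2) + (0)·(0) + (4)·(4) + (-2)·(-2)) / 3 = 24/3 = 8
  S = [[13.3333, -6.6667],
 [-6.6667, 8]].

Step 3 — invert S. det(S) = 13.3333·8 - (-6.6667)² = 62.2222.
  S^{-1} = (1/det) · [[d, -b], [-b, a]] = [[0.1286, 0.1071],
 [0.1071, 0.2143]].

Step 4 — quadratic form (x̄ - mu_0)^T · S^{-1} · (x̄ - mu_0):
  S^{-1} · (x̄ - mu_0) = (-0.1714, 0.1071),
  (x̄ - mu_0)^T · [...] = (-3)·(-0.1714) + (2)·(0.1071) = 0.7286.

Step 5 — scale by n: T² = 4 · 0.7286 = 2.9143.

T² ≈ 2.9143


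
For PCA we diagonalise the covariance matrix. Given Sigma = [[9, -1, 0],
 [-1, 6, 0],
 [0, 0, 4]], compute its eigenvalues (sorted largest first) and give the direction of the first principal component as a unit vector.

Step 1 — characteristic polynomial p(λ) = det(λI - Sigma) = λ³ - tr·λ² + c_1·λ - det, where tr = trace, c_1 = sum of the principal 2×2 minors, det = det(Sigma):
  tr = 9 + 6 + 4 = 19,
  c_1 = (9·6 - (-1)²) + (9·4 - (0)²) + (6·4 - (0)²) = 53 + 36 + 24 = 113,
  det = 9·(6·4 - (0)²) - (-1)·((-1)·4 - (0)·(0)) + (0)·((-1)·(0) - 6·(0)) = 9·(24) - (-1)·(-4) + (0)·(0) = 212.
  So p(λ) = λ³ - 19λ² + 113λ - 212.
Step 2 — look for an integer root (rational root theorem: any rational root is an integer divisor of 212). Testing λ = 4:
  p(4) = 64 - 304 + 452 - 212 = 0  ✓
  Dividing out (λ - 4): p(λ) = (λ - 4)(λ² - 15λ + 53).
Step 3 — remaining eigenvalues from the quadratic λ² - 15λ + 53 = 0:
  Δ = 15² - 4·53 = 225 - 212 = 13,  λ = (15 ± √13)/2 = (15 ± 3.6056)/2 ≈ 9.3028 or 5.6972.
  Sorted: λ_1 = 9.3028,  λ_2 = 5.6972,  λ_3 = 4  (check: sum = 19 = tr ✓).

Step 4 — unit eigenvector for λ_1 ≈ 9.3028: v spans the null space of (Sigma - λ_1 I), whose rows are
  r_1 = (-0.3028, -1, 0),  r_2 = (-1, -3.3028, 0),  r_3 = (0, 0, -5.3028).
  v is orthogonal to every row, so take v ∝ r_1 × r_3 = ((-1)·(-5.3028) - (0)·(0), (0)·(0) - (-0.3028)·(-5.3028), (-0.3028)·(0) - (-1)·(0)) ≈ (5.3028, -1.6056, 0).
  Let u = (5.3028, -1.6056, 0).
  ||u|| = √((5.3028)² + (-1.6056)² + (0)²) = √(30.6972) ≈ 5.5405,  v_1 = u/||u|| ≈ (0.9571, -0.2898, 0) (||v_1|| = 1).

λ_1 = 9.3028,  λ_2 = 5.6972,  λ_3 = 4;  v_1 ≈ (0.9571, -0.2898, 0)


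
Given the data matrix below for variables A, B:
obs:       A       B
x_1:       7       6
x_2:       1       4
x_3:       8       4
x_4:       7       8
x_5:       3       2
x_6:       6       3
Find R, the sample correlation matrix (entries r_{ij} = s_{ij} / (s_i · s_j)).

Step 1 — column means:
  mean(A) = (7 + 1 + 8 + 7 + 3 + 6) / 6 = 32/6 = 5.3333
  mean(B) = (6 + 4 + 4 + 8 + 2 + 3) / 6 = 27/6 = 4.5

Step 2 — sample variances and covariances s[i,j] = (1/(n-1)) · Σ_k (x_{k,i} - mean_i) · (x_{k,j} - mean_j), with n-1 = 5:
  s[A,A] = ((1.6667)·(1.6667) + (-4.3333)·(-4.3333) + (2.6667)·(2.6667) + (1.6667)·(1.6667) + (-2.3333)·(-2.3333) + (0.6667)·(0.6667)) / 5 = 37.3333/5 = 7.4667
  s[A,B] = ((1.6667)·(1.5) + (-4.3333)·(-0.5) + (2.6667)·(-0.5) + (1.6667)·(3.5) + (-2.3333)·(-2.5) + (0.6667)·(-1.5)) / 5 = 14/5 = 2.8
  s[B,B] = ((1.5)·(1.5) + (-0.5)·(-0.5) + (-0.5)·(-0.5) + (3.5)·(3.5) + (-2.5)·(-2.5) + (-1.5)·(-1.5)) / 5 = 23.5/5 = 4.7
  Sample standard deviations s_i = √(s[i,i]):
  s(A) = √(7.4667) = 2.7325
  s(B) = √(4.7) = 2.1679

Step 3 — r_{ij} = s_{ij} / (s_i · s_j):
  r[A,A] = 1 (diagonal).
  r[A,B] = 2.8 / (2.7325 · 2.1679) = 2.8 / 5.924 = 0.4727
  r[B,B] = 1 (diagonal).

R is symmetric with unit diagonal. Assembling:

R = [[1, 0.4727],
 [0.4727, 1]]


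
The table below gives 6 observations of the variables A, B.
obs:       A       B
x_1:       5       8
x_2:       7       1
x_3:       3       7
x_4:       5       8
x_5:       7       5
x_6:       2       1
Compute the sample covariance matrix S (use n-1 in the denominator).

Step 1 — column means:
  mean(A) = (5 + 7 + 3 + 5 + 7 + 2) / 6 = 29/6 = 4.8333
  mean(B) = (8 + 1 + 7 + 8 + 5 + 1) / 6 = 30/6 = 5

Step 2 — sample covariance S[i,j] = (1/(n-1)) · Σ_k (x_{k,i} - mean_i) · (x_{k,j} - mean_j), with n-1 = 5.
  S[A,A] = ((0.1667)·(0.1667) + (2.1667)·(2.1667) + (-1.8333)·(-1.8333) + (0.1667)·(0.1667) + (2.1667)·(2.1667) + (-2.8333)·(-2.8333)) / 5 = 20.8333/5 = 4.1667
  S[A,B] = ((0.1667)·(3) + (2.1667)·(-4) + (-1.8333)·(2) + (0.1667)·(3) + (2.1667)·(0) + (-2.8333)·(-4)) / 5 = 0/5 = 0
  S[B,B] = ((3)·(3) + (-4)·(-4) + (2)·(2) + (3)·(3) + (0)·(0) + (-4)·(-4)) / 5 = 54/5 = 10.8

S is symmetric (S[j,i] = S[i,j]). Assembling:

S = [[4.1667, 0],
 [0, 10.8]]


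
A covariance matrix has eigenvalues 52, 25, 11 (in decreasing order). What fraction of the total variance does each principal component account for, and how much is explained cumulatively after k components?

Step 1 — total variance = trace(Sigma) = Σ λ_i = 52 + 25 + 11 = 88.

Step 2 — fraction explained by component i = λ_i / Σ λ:
  PC1: 52/88 = 0.5909
  PC2: 25/88 = 0.2841
  PC3: 11/88 = 0.125

Step 3 — cumulative fraction after k components = (λ_1 + ... + λ_k) / Σ λ:
  k = 1: 52/88 = 0.5909
  k = 2: (52 + 25)/88 = 77/88 = 0.875
  k = 3: (52 + 25 + 11)/88 = 88/88 = 1

Summary (fraction, with percent):

explained: PC1 0.5909 (59.09%), PC2 0.2841 (28.41%), PC3 0.125 (12.5%);  cumulative: 0.5909, 0.875, 1


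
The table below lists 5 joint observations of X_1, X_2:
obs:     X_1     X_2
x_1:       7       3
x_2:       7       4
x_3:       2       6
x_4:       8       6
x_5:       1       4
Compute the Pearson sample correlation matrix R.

Step 1 — column means:
  mean(X_1) = (7 + 7 + 2 + 8 + 1) / 5 = 25/5 = 5
  mean(X_2) = (3 + 4 + 6 + 6 + 4) / 5 = 23/5 = 4.6

Step 2 — sample variances and covariances s[i,j] = (1/(n-1)) · Σ_k (x_{k,i} - mean_i) · (x_{k,j} - mean_j), with n-1 = 4:
  s[X_1,X_1] = ((2)·(2) + (2)·(2) + (-3)·(-3) + (3)·(3) + (-4)·(-4)) / 4 = 42/4 = 10.5
  s[X_1,X_2] = ((2)·(-1.6) + (2)·(-0.6) + (-3)·(1.4) + (3)·(1.4) + (-4)·(-0.6)) / 4 = -2/4 = -0.5
  s[X_2,X_2] = ((-1.6)·(-1.6) + (-0.6)·(-0.6) + (1.4)·(1.4) + (1.4)·(1.4) + (-0.6)·(-0.6)) / 4 = 7.2/4 = 1.8
  Sample standard deviations s_i = √(s[i,i]):
  s(X_1) = √(10.5) = 3.2404
  s(X_2) = √(1.8) = 1.3416

Step 3 — r_{ij} = s_{ij} / (s_i · s_j):
  r[X_1,X_1] = 1 (diagonal).
  r[X_1,X_2] = -0.5 / (3.2404 · 1.3416) = -0.5 / 4.3474 = -0.115
  r[X_2,X_2] = 1 (diagonal).

R is symmetric with unit diagonal. Assembling:

R = [[1, -0.115],
 [-0.115, 1]]


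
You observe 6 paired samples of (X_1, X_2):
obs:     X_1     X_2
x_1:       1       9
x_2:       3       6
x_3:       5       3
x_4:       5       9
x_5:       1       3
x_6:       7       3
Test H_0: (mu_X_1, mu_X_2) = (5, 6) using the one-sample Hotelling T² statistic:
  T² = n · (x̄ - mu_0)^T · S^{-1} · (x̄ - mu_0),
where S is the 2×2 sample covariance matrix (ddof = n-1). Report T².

Step 1 — sample mean vector:
  mean(X_1) = (1 + 3 + 5 + 5 + 1 + 7) / 6 = 22/6 = 3.6667
  mean(X_2) = (9 + 6 + 3 + 9 + 3 + 3) / 6 = 33/6 = 5.5
  x̄ = (3.6667, 5.5),  deviation x̄ - mu_0 = (3.6667, 5.5) - (5, 6) = (-1.3333, -0.5).

Step 2 — sample covariance matrix, S[i,j] = (1/(n-1)) · Σ_k (x_{k,i} - mean_i) · (x_{k,j} - mean_j), divisor n-1 = 5:
  S[X_1,X_1] = ((-2.6667)·(-2.6667) + (-0.6667)·(-0.6667) + (1.3333)·(1.3333) + (1.3333)·(1.3333) + (-2.6667)·(-2.6667) + (3.3333)·(3.3333)) / 5 = 29.3333/5 = 5.8667
  S[X_1,X_2] = ((-2.6667)·(3.5) + (-0.6667)·(0.5) + (1.3333)·(-2.5) + (1.3333)·(3.5) + (-2.6667)·(-2.5) + (3.3333)·(-2.5)) / 5 = -10/5 = -2
  S[X_2,X_2] = ((3.5)·(3.5) + (0.5)·(0.5) + (-2.5)·(-2.5) + (3.5)·(3.5) + (-2.5)·(-2.5) + (-2.5)·(-2.5)) / 5 = 43.5/5 = 8.7
  S = [[5.8667, -2],
 [-2, 8.7]].

Step 3 — invert S. det(S) = 5.8667·8.7 - (-2)² = 47.04.
  S^{-1} = (1/det) · [[d, -b], [-b, a]] = [[0.1849, 0.0425],
 [0.0425, 0.1247]].

Step 4 — quadratic form (x̄ - mu_0)^T · S^{-1} · (x̄ - mu_0):
  S^{-1} · (x̄ - mu_0) = (-0.2679, -0.119),
  (x̄ - mu_0)^T · [...] = (-1.3333)·(-0.2679) + (-0.5)·(-0.119) = 0.4167.

Step 5 — scale by n: T² = 6 · 0.4167 = 2.5.

T² ≈ 2.5


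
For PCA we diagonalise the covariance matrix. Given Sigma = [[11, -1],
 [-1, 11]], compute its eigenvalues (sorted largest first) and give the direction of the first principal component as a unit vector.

Step 1 — characteristic polynomial of 2×2 Sigma:
  det(Sigma - λI) = λ² - trace · λ + det = 0.
  trace = 11 + 11 = 22, det = 11·11 - (-1)² = 120.
Step 2 — discriminant:
  Δ = trace² - 4·det = 484 - 480 = 4.
Step 3 — eigenvalues:
  λ = (trace ± √Δ)/2 = (22 ± 2)/2,
  λ_1 = 12,  λ_2 = 10.

Step 4 — unit eigenvector for λ_1: solve (Sigma - λ_1 I)v = 0. First row:
  (11 - 12)·v_x + (-1)·v_y = 0, i.e. (-1)·v_x + (-1)·v_y = 0,
  so v ∝ (b, λ_1 - a) = (-1, 1); multiply by -1 so the first entry is positive: u = (1, -1).
  ||u|| = √((1)² + (-1)²) = √(2) ≈ 1.4142,
  v_1 = u/||u|| ≈ (0.7071, -0.7071) (||v_1|| = 1).

λ_1 = 12,  λ_2 = 10;  v_1 ≈ (0.7071, -0.7071)


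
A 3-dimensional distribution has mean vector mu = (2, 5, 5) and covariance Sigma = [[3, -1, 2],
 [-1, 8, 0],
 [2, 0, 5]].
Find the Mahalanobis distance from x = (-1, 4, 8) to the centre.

Step 1 — centre the observation: (x - mu) = (-3, -1, 3).

Step 2 — invert Sigma (cofactor / det for 3×3, or solve directly):
  Sigma^{-1} = [[0.4819, 0.0602, -0.1928],
 [0.0602, 0.1325, -0.0241],
 [-0.1928, -0.0241, 0.2771]].

Step 3 — form the quadratic (x - mu)^T · Sigma^{-1} · (x - mu):
  Sigma^{-1} · (x - mu) = (-2.0843, -0.3855, 1.4337).
  (x - mu)^T · [Sigma^{-1} · (x - mu)] = (-3)·(-2.0843) + (-1)·(-0.3855) + (3)·(1.4337) = 10.9398.

Step 4 — take square root: d = √(10.9398) ≈ 3.3075.

d(x, mu) = √(10.9398) ≈ 3.3075


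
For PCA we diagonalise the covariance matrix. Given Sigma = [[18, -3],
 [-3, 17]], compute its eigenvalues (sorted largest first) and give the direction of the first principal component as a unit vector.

Step 1 — characteristic polynomial of 2×2 Sigma:
  det(Sigma - λI) = λ² - trace · λ + det = 0.
  trace = 18 + 17 = 35, det = 18·17 - (-3)² = 297.
Step 2 — discriminant:
  Δ = trace² - 4·det = 1225 - 1188 = 37.
Step 3 — eigenvalues:
  λ = (trace ± √Δ)/2 = (35 ± 6.0828)/2,
  λ_1 = 20.5414,  λ_2 = 14.4586.

Step 4 — unit eigenvector for λ_1: solve (Sigma - λ_1 I)v = 0. First row:
  (18 - 20.5414)·v_x + (-3)·v_y = 0, i.e. (-2.5414)·v_x + (-3)·v_y = 0,
  so v ∝ (b, λ_1 - a) = (-3, 2.5414); multiply by -1 so the first entry is positive: u = (3, -2.5414).
  ||u|| = √((3)² + (-2.5414)²) = √(15.4586) ≈ 3.9317,
  v_1 = u/||u|| ≈ (0.763, -0.6464) (||v_1|| = 1).

λ_1 = 20.5414,  λ_2 = 14.4586;  v_1 ≈ (0.763, -0.6464)


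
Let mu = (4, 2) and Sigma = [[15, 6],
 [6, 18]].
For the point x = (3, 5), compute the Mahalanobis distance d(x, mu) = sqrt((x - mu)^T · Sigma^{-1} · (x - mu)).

Step 1 — centre the observation: (x - mu) = (-1, 3).

Step 2 — invert Sigma. det(Sigma) = 15·18 - (6)² = 234.
  Sigma^{-1} = (1/det) · [[d, -b], [-b, a]] = [[0.0769, -0.0256],
 [-0.0256, 0.0641]].

Step 3 — form the quadratic (x - mu)^T · Sigma^{-1} · (x - mu):
  Sigma^{-1} · (x - mu) = (-0.1538, 0.2179).
  (x - mu)^T · [Sigma^{-1} · (x - mu)] = (-1)·(-0.1538) + (3)·(0.2179) = 0.8077.

Step 4 — take square root: d = √(0.8077) ≈ 0.8987.

d(x, mu) = √(0.8077) ≈ 0.8987


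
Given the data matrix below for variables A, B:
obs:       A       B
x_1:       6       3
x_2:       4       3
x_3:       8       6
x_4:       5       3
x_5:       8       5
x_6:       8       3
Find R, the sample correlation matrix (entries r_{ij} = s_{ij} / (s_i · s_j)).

Step 1 — column means:
  mean(A) = (6 + 4 + 8 + 5 + 8 + 8) / 6 = 39/6 = 6.5
  mean(B) = (3 + 3 + 6 + 3 + 5 + 3) / 6 = 23/6 = 3.8333

Step 2 — sample variances and covariances s[i,j] = (1/(n-1)) · Σ_k (x_{k,i} - mean_i) · (x_{k,j} - mean_j), with n-1 = 5:
  s[A,A] = ((-0.5)·(-0.5) + (-2.5)·(-2.5) + (1.5)·(1.5) + (-1.5)·(-1.5) + (1.5)·(1.5) + (1.5)·(1.5)) / 5 = 15.5/5 = 3.1
  s[A,B] = ((-0.5)·(-0.8333) + (-2.5)·(-0.8333) + (1.5)·(2.1667) + (-1.5)·(-0.8333) + (1.5)·(1.1667) + (1.5)·(-0.8333)) / 5 = 7.5/5 = 1.5
  s[B,B] = ((-0.8333)·(-0.8333) + (-0.8333)·(-0.8333) + (2.1667)·(2.1667) + (-0.8333)·(-0.8333) + (1.1667)·(1.1667) + (-0.8333)·(-0.8333)) / 5 = 8.8333/5 = 1.7667
  Sample standard deviations s_i = √(s[i,i]):
  s(A) = √(3.1) = 1.7607
  s(B) = √(1.7667) = 1.3292

Step 3 — r_{ij} = s_{ij} / (s_i · s_j):
  r[A,A] = 1 (diagonal).
  r[A,B] = 1.5 / (1.7607 · 1.3292) = 1.5 / 2.3402 = 0.641
  r[B,B] = 1 (diagonal).

R is symmetric with unit diagonal. Assembling:

R = [[1, 0.641],
 [0.641, 1]]


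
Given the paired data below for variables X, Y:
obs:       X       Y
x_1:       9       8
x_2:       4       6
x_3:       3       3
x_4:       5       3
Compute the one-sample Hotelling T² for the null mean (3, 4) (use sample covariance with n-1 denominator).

Step 1 — sample mean vector:
  mean(X) = (9 + 4 + 3 + 5) / 4 = 21/4 = 5.25
  mean(Y) = (8 + 6 + 3 + 3) / 4 = 20/4 = 5
  x̄ = (5.25, 5),  deviation x̄ - mu_0 = (5.25, 5) - (3, 4) = (2.25, 1).

Step 2 — sample covariance matrix, S[i,j] = (1/(n-1)) · Σ_k (x_{k,i} - mean_i) · (x_{k,j} - mean_j), divisor n-1 = 3:
  S[X,X] = ((3.75)·(3.75) + (-1.25)·(-1.25) + (-2.25)·(-2.25) + (-0.25)·(-0.25)) / 3 = 20.75/3 = 6.9167
  S[X,Y] = ((3.75)·(3) + (-1.25)·(1) + (-2.25)·(-2) + (-0.25)·(-2)) / 3 = 15/3 = 5
  S[Y,Y] = ((3)·(3) + (1)·(1) + (-2)·(-2) + (-2)·(-2)) / 3 = 18/3 = 6
  S = [[6.9167, 5],
 [5, 6]].

Step 3 — invert S. det(S) = 6.9167·6 - (5)² = 16.5.
  S^{-1} = (1/det) · [[d, -b], [-b, a]] = [[0.3636, -0.303],
 [-0.303, 0.4192]].

Step 4 — quadratic form (x̄ - mu_0)^T · S^{-1} · (x̄ - mu_0):
  S^{-1} · (x̄ - mu_0) = (0.5152, -0.2626),
  (x̄ - mu_0)^T · [...] = (2.25)·(0.5152) + (1)·(-0.2626) = 0.8965.

Step 5 — scale by n: T² = 4 · 0.8965 = 3.5859.

T² ≈ 3.5859


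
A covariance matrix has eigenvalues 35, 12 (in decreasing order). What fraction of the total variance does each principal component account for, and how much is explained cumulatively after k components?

Step 1 — total variance = trace(Sigma) = Σ λ_i = 35 + 12 = 47.

Step 2 — fraction explained by component i = λ_i / Σ λ:
  PC1: 35/47 = 0.7447
  PC2: 12/47 = 0.2553

Step 3 — cumulative fraction after k components = (λ_1 + ... + λ_k) / Σ λ:
  k = 1: 35/47 = 0.7447
  k = 2: (35 + 12)/47 = 47/47 = 1

Summary (fraction, with percent):

explained: PC1 0.7447 (74.47%), PC2 0.2553 (25.53%);  cumulative: 0.7447, 1


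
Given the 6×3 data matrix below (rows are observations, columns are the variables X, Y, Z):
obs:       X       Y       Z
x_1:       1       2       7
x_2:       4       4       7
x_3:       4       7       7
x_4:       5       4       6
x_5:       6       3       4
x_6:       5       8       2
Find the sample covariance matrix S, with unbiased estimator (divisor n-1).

Step 1 — column means:
  mean(X) = (1 + 4 + 4 + 5 + 6 + 5) / 6 = 25/6 = 4.1667
  mean(Y) = (2 + 4 + 7 + 4 + 3 + 8) / 6 = 28/6 = 4.6667
  mean(Z) = (7 + 7 + 7 + 6 + 4 + 2) / 6 = 33/6 = 5.5

Step 2 — sample covariance S[i,j] = (1/(n-1)) · Σ_k (x_{k,i} - mean_i) · (x_{k,j} - mean_j), with n-1 = 5.
  S[X,X] = ((-3.1667)·(-3.1667) + (-0.1667)·(-0.1667) + (-0.1667)·(-0.1667) + (0.8333)·(0.8333) + (1.8333)·(1.8333) + (0.8333)·(0.8333)) / 5 = 14.8333/5 = 2.9667
  S[X,Y] = ((-3.1667)·(-2.6667) + (-0.1667)·(-0.6667) + (-0.1667)·(2.3333) + (0.8333)·(-0.6667) + (1.8333)·(-1.6667) + (0.8333)·(3.3333)) / 5 = 7.3333/5 = 1.4667
  S[X,Z] = ((-3.1667)·(1.5) + (-0.1667)·(1.5) + (-0.1667)·(1.5) + (0.8333)·(0.5) + (1.8333)·(-1.5) + (0.8333)·(-3.5)) / 5 = -10.5/5 = -2.1
  S[Y,Y] = ((-2.6667)·(-2.6667) + (-0.6667)·(-0.6667) + (2.3333)·(2.3333) + (-0.6667)·(-0.6667) + (-1.6667)·(-1.6667) + (3.3333)·(3.3333)) / 5 = 27.3333/5 = 5.4667
  S[Y,Z] = ((-2.6667)·(1.5) + (-0.6667)·(1.5) + (2.3333)·(1.5) + (-0.6667)·(0.5) + (-1.6667)·(-1.5) + (3.3333)·(-3.5)) / 5 = -11/5 = -2.2
  S[Z,Z] = ((1.5)·(1.5) + (1.5)·(1.5) + (1.5)·(1.5) + (0.5)·(0.5) + (-1.5)·(-1.5) + (-3.5)·(-3.5)) / 5 = 21.5/5 = 4.3

S is symmetric (S[j,i] = S[i,j]). Assembling:

S = [[2.9667, 1.4667, -2.1],
 [1.4667, 5.4667, -2.2],
 [-2.1, -2.2, 4.3]]


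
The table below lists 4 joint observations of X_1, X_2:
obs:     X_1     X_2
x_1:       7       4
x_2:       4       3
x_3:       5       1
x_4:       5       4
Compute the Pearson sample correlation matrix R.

Step 1 — column means:
  mean(X_1) = (7 + 4 + 5 + 5) / 4 = 21/4 = 5.25
  mean(X_2) = (4 + 3 + 1 + 4) / 4 = 12/4 = 3

Step 2 — sample variances and covariances s[i,j] = (1/(n-1)) · Σ_k (x_{k,i} - mean_i) · (x_{k,j} - mean_j), with n-1 = 3:
  s[X_1,X_1] = ((1.75)·(1.75) + (-1.25)·(-1.25) + (-0.25)·(-0.25) + (-0.25)·(-0.25)) / 3 = 4.75/3 = 1.5833
  s[X_1,X_2] = ((1.75)·(1) + (-1.25)·(0) + (-0.25)·(-2) + (-0.25)·(1)) / 3 = 2/3 = 0.6667
  s[X_2,X_2] = ((1)·(1) + (0)·(0) + (-2)·(-2) + (1)·(1)) / 3 = 6/3 = 2
  Sample standard deviations s_i = √(s[i,i]):
  s(X_1) = √(1.5833) = 1.2583
  s(X_2) = √(2) = 1.4142

Step 3 — r_{ij} = s_{ij} / (s_i · s_j):
  r[X_1,X_1] = 1 (diagonal).
  r[X_1,X_2] = 0.6667 / (1.2583 · 1.4142) = 0.6667 / 1.7795 = 0.3746
  r[X_2,X_2] = 1 (diagonal).

R is symmetric with unit diagonal. Assembling:

R = [[1, 0.3746],
 [0.3746, 1]]


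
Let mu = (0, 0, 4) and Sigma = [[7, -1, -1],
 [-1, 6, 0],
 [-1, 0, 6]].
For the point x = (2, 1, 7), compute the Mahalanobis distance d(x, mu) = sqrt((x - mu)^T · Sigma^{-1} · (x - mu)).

Step 1 — centre the observation: (x - mu) = (2, 1, 3).

Step 2 — invert Sigma (cofactor / det for 3×3, or solve directly):
  Sigma^{-1} = [[0.15, 0.025, 0.025],
 [0.025, 0.1708, 0.0042],
 [0.025, 0.0042, 0.1708]].

Step 3 — form the quadratic (x - mu)^T · Sigma^{-1} · (x - mu):
  Sigma^{-1} · (x - mu) = (0.4, 0.2333, 0.5667).
  (x - mu)^T · [Sigma^{-1} · (x - mu)] = (2)·(0.4) + (1)·(0.2333) + (3)·(0.5667) = 2.7333.

Step 4 — take square root: d = √(2.7333) ≈ 1.6533.

d(x, mu) = √(2.7333) ≈ 1.6533


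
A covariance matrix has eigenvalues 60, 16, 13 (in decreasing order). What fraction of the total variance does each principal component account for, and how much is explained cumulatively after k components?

Step 1 — total variance = trace(Sigma) = Σ λ_i = 60 + 16 + 13 = 89.

Step 2 — fraction explained by component i = λ_i / Σ λ:
  PC1: 60/89 = 0.6742
  PC2: 16/89 = 0.1798
  PC3: 13/89 = 0.1461

Step 3 — cumulative fraction after k components = (λ_1 + ... + λ_k) / Σ λ:
  k = 1: 60/89 = 0.6742
  k = 2: (60 + 16)/89 = 76/89 = 0.8539
  k = 3: (60 + 16 + 13)/89 = 89/89 = 1

Summary (fraction, with percent):

explained: PC1 0.6742 (67.42%), PC2 0.1798 (17.98%), PC3 0.1461 (14.61%);  cumulative: 0.6742, 0.8539, 1


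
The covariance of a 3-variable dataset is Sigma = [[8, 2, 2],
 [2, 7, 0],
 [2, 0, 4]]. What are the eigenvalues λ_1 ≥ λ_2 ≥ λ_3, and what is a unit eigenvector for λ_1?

Step 1 — characteristic polynomial p(λ) = det(λI - Sigma) = λ³ - tr·λ² + c_1·λ - det, where tr = trace, c_1 = sum of the principal 2×2 minors, det = det(Sigma):
  tr = 8 + 7 + 4 = 19,
  c_1 = (8·7 - (2)²) + (8·4 - (2)²) + (7·4 - (0)²) = 52 + 28 + 28 = 108,
  det = 8·(7·4 - (0)²) - (2)·((2)·4 - (0)·(2)) + (2)·((2)·(0) - 7·(2)) = 8·(28) - (2)·(8) + (2)·(-14) = 180.
  So p(λ) = λ³ - 19λ² + 108λ - 180.
Step 2 — look for an integer root (rational root theorem: any rational root is an integer divisor of 180). Testing λ = 3:
  p(3) = 27 - 171 + 324 - 180 = 0  ✓
  Dividing out (λ - 3): p(λ) = (λ - 3)(λ² - 16λ + 60).
Step 3 — remaining eigenvalues from the quadratic λ² - 16λ + 60 = 0:
  Δ = 16² - 4·60 = 256 - 240 = 16,  λ = (16 ± √16)/2 = (16 ± 4)/2 = 10 or 6.
  Sorted: λ_1 = 10,  λ_2 = 6,  λ_3 = 3  (check: sum = 19 = tr ✓).

Step 4 — unit eigenvector for λ_1 = 10: v spans the null space of (Sigma - λ_1 I), whose rows are
  r_1 = (-2, 2, 2),  r_2 = (2, -3, 0),  r_3 = (2, 0, -6).
  v is orthogonal to every row, so take v ∝ r_1 × r_2 = ((2)·(0) - (2)·(-3), (2)·(2) - (-2)·(0), (-2)·(-3) - (2)·(2)) = (6, 4, 2).
  Rescale (divide by 2): u = (3, 2, 1).
  ||u|| = √((3)² + (2)² + (1)²) = √(14) ≈ 3.7417,  v_1 = u/||u|| ≈ (0.8018, 0.5345, 0.2673) (||v_1|| = 1).

λ_1 = 10,  λ_2 = 6,  λ_3 = 3;  v_1 ≈ (0.8018, 0.5345, 0.2673)


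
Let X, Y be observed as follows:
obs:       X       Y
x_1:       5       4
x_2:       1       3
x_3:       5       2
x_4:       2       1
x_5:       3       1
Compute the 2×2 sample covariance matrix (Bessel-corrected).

Step 1 — column means:
  mean(X) = (5 + 1 + 5 + 2 + 3) / 5 = 16/5 = 3.2
  mean(Y) = (4 + 3 + 2 + 1 + 1) / 5 = 11/5 = 2.2

Step 2 — sample covariance S[i,j] = (1/(n-1)) · Σ_k (x_{k,i} - mean_i) · (x_{k,j} - mean_j), with n-1 = 4.
  S[X,X] = ((1.8)·(1.8) + (-2.2)·(-2.2) + (1.8)·(1.8) + (-1.2)·(-1.2) + (-0.2)·(-0.2)) / 4 = 12.8/4 = 3.2
  S[X,Y] = ((1.8)·(1.8) + (-2.2)·(0.8) + (1.8)·(-0.2) + (-1.2)·(-1.2) + (-0.2)·(-1.2)) / 4 = 2.8/4 = 0.7
  S[Y,Y] = ((1.8)·(1.8) + (0.8)·(0.8) + (-0.2)·(-0.2) + (-1.2)·(-1.2) + (-1.2)·(-1.2)) / 4 = 6.8/4 = 1.7

S is symmetric (S[j,i] = S[i,j]). Assembling:

S = [[3.2, 0.7],
 [0.7, 1.7]]


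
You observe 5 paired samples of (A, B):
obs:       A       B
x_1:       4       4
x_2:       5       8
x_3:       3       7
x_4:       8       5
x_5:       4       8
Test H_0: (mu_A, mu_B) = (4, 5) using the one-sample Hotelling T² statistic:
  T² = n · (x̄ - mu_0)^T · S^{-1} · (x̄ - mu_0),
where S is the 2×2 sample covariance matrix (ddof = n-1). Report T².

Step 1 — sample mean vector:
  mean(A) = (4 + 5 + 3 + 8 + 4) / 5 = 24/5 = 4.8
  mean(B) = (4 + 8 + 7 + 5 + 8) / 5 = 32/5 = 6.4
  x̄ = (4.8, 6.4),  deviation x̄ - mu_0 = (4.8, 6.4) - (4, 5) = (0.8, 1.4).

Step 2 — sample covariance matrix, S[i,j] = (1/(n-1)) · Σ_k (x_{k,i} - mean_i) · (x_{k,j} - mean_j), divisor n-1 = 4:
  S[A,A] = ((-0.8)·(-0.8) + (0.2)·(0.2) + (-1.8)·(-1.8) + (3.2)·(3.2) + (-0.8)·(-0.8)) / 4 = 14.8/4 = 3.7
  S[A,B] = ((-0.8)·(-2.4) + (0.2)·(1.6) + (-1.8)·(0.6) + (3.2)·(-1.4) + (-0.8)·(1.6)) / 4 = -4.6/4 = -1.15
  S[B,B] = ((-2.4)·(-2.4) + (1.6)·(1.6) + (0.6)·(0.6) + (-1.4)·(-1.4) + (1.6)·(1.6)) / 4 = 13.2/4 = 3.3
  S = [[3.7, -1.15],
 [-1.15, 3.3]].

Step 3 — invert S. det(S) = 3.7·3.3 - (-1.15)² = 10.8875.
  S^{-1} = (1/det) · [[d, -b], [-b, a]] = [[0.3031, 0.1056],
 [0.1056, 0.3398]].

Step 4 — quadratic form (x̄ - mu_0)^T · S^{-1} · (x̄ - mu_0):
  S^{-1} · (x̄ - mu_0) = (0.3904, 0.5603),
  (x̄ - mu_0)^T · [...] = (0.8)·(0.3904) + (1.4)·(0.5603) = 1.0967.

Step 5 — scale by n: T² = 5 · 1.0967 = 5.4834.

T² ≈ 5.4834


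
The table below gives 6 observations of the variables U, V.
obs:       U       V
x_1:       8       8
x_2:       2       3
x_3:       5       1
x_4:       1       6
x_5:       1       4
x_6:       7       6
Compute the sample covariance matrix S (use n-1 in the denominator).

Step 1 — column means:
  mean(U) = (8 + 2 + 5 + 1 + 1 + 7) / 6 = 24/6 = 4
  mean(V) = (8 + 3 + 1 + 6 + 4 + 6) / 6 = 28/6 = 4.6667

Step 2 — sample covariance S[i,j] = (1/(n-1)) · Σ_k (x_{k,i} - mean_i) · (x_{k,j} - mean_j), with n-1 = 5.
  S[U,U] = ((4)·(4) + (-2)·(-2) + (1)·(1) + (-3)·(-3) + (-3)·(-3) + (3)·(3)) / 5 = 48/5 = 9.6
  S[U,V] = ((4)·(3.3333) + (-2)·(-1.6667) + (1)·(-3.6667) + (-3)·(1.3333) + (-3)·(-0.6667) + (3)·(1.3333)) / 5 = 15/5 = 3
  S[V,V] = ((3.3333)·(3.3333) + (-1.6667)·(-1.6667) + (-3.6667)·(-3.6667) + (1.3333)·(1.3333) + (-0.6667)·(-0.6667) + (1.3333)·(1.3333)) / 5 = 31.3333/5 = 6.2667

S is symmetric (S[j,i] = S[i,j]). Assembling:

S = [[9.6, 3],
 [3, 6.2667]]


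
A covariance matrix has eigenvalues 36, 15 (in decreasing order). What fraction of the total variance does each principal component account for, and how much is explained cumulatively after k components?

Step 1 — total variance = trace(Sigma) = Σ λ_i = 36 + 15 = 51.

Step 2 — fraction explained by component i = λ_i / Σ λ:
  PC1: 36/51 = 0.7059
  PC2: 15/51 = 0.2941

Step 3 — cumulative fraction after k components = (λ_1 + ... + λ_k) / Σ λ:
  k = 1: 36/51 = 0.7059
  k = 2: (36 + 15)/51 = 51/51 = 1

Summary (fraction, with percent):

explained: PC1 0.7059 (70.59%), PC2 0.2941 (29.41%);  cumulative: 0.7059, 1


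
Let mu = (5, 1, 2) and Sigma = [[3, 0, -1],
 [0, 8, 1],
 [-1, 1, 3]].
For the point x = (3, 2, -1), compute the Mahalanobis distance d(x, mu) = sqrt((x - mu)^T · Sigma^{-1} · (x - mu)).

Step 1 — centre the observation: (x - mu) = (-2, 1, -3).

Step 2 — invert Sigma (cofactor / det for 3×3, or solve directly):
  Sigma^{-1} = [[0.377, -0.0164, 0.1311],
 [-0.0164, 0.1311, -0.0492],
 [0.1311, -0.0492, 0.3934]].

Step 3 — form the quadratic (x - mu)^T · Sigma^{-1} · (x - mu):
  Sigma^{-1} · (x - mu) = (-1.1639, 0.3115, -1.4918).
  (x - mu)^T · [Sigma^{-1} · (x - mu)] = (-2)·(-1.1639) + (1)·(0.3115) + (-3)·(-1.4918) = 7.1148.

Step 4 — take square root: d = √(7.1148) ≈ 2.6673.

d(x, mu) = √(7.1148) ≈ 2.6673


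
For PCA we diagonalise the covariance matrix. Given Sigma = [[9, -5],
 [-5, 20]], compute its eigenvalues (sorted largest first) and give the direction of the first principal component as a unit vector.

Step 1 — characteristic polynomial of 2×2 Sigma:
  det(Sigma - λI) = λ² - trace · λ + det = 0.
  trace = 9 + 20 = 29, det = 9·20 - (-5)² = 155.
Step 2 — discriminant:
  Δ = trace² - 4·det = 841 - 620 = 221.
Step 3 — eigenvalues:
  λ = (trace ± √Δ)/2 = (29 ± 14.8661)/2,
  λ_1 = 21.933,  λ_2 = 7.067.

Step 4 — unit eigenvector for λ_1: solve (Sigma - λ_1 I)v = 0. First row:
  (9 - 21.933)·v_x + (-5)·v_y = 0, i.e. (-12.933)·v_x + (-5)·v_y = 0,
  so v ∝ (b, λ_1 - a) = (-5, 12.933); multiply by -1 so the first entry is positive: u = (5, -12.933).
  ||u|| = √((5)² + (-12.933)²) = √(192.2634) ≈ 13.8659,
  v_1 = u/||u|| ≈ (0.3606, -0.9327) (||v_1|| = 1).

λ_1 = 21.933,  λ_2 = 7.067;  v_1 ≈ (0.3606, -0.9327)


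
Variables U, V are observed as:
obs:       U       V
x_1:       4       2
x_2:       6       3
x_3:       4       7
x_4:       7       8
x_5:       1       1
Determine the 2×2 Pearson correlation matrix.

Step 1 — column means:
  mean(U) = (4 + 6 + 4 + 7 + 1) / 5 = 22/5 = 4.4
  mean(V) = (2 + 3 + 7 + 8 + 1) / 5 = 21/5 = 4.2

Step 2 — sample variances and covariances s[i,j] = (1/(n-1)) · Σ_k (x_{k,i} - mean_i) · (x_{k,j} - mean_j), with n-1 = 4:
  s[U,U] = ((-0.4)·(-0.4) + (1.6)·(1.6) + (-0.4)·(-0.4) + (2.6)·(2.6) + (-3.4)·(-3.4)) / 4 = 21.2/4 = 5.3
  s[U,V] = ((-0.4)·(-2.2) + (1.6)·(-1.2) + (-0.4)·(2.8) + (2.6)·(3.8) + (-3.4)·(-3.2)) / 4 = 18.6/4 = 4.65
  s[V,V] = ((-2.2)·(-2.2) + (-1.2)·(-1.2) + (2.8)·(2.8) + (3.8)·(3.8) + (-3.2)·(-3.2)) / 4 = 38.8/4 = 9.7
  Sample standard deviations s_i = √(s[i,i]):
  s(U) = √(5.3) = 2.3022
  s(V) = √(9.7) = 3.1145

Step 3 — r_{ij} = s_{ij} / (s_i · s_j):
  r[U,U] = 1 (diagonal).
  r[U,V] = 4.65 / (2.3022 · 3.1145) = 4.65 / 7.1701 = 0.6485
  r[V,V] = 1 (diagonal).

R is symmetric with unit diagonal. Assembling:

R = [[1, 0.6485],
 [0.6485, 1]]


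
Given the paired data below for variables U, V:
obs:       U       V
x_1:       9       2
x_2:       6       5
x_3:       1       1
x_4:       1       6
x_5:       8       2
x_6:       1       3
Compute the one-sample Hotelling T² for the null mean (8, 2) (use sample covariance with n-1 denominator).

Step 1 — sample mean vector:
  mean(U) = (9 + 6 + 1 + 1 + 8 + 1) / 6 = 26/6 = 4.3333
  mean(V) = (2 + 5 + 1 + 6 + 2 + 3) / 6 = 19/6 = 3.1667
  x̄ = (4.3333, 3.1667),  deviation x̄ - mu_0 = (4.3333, 3.1667) - (8, 2) = (-3.6667, 1.1667).

Step 2 — sample covariance matrix, S[i,j] = (1/(n-1)) · Σ_k (x_{k,i} - mean_i) · (x_{k,j} - mean_j), divisor n-1 = 5:
  S[U,U] = ((4.6667)·(4.6667) + (1.6667)·(1.6667) + (-3.3333)·(-3.3333) + (-3.3333)·(-3.3333) + (3.6667)·(3.6667) + (-3.3333)·(-3.3333)) / 5 = 71.3333/5 = 14.2667
  S[U,V] = ((4.6667)·(-1.1667) + (1.6667)·(1.8333) + (-3.3333)·(-2.1667) + (-3.3333)·(2.8333) + (3.6667)·(-1.1667) + (-3.3333)·(-0.1667)) / 5 = -8.3333/5 = -1.6667
  S[V,V] = ((-1.1667)·(-1.1667) + (1.8333)·(1.8333) + (-2.1667)·(-2.1667) + (2.8333)·(2.8333) + (-1.1667)·(-1.1667) + (-0.1667)·(-0.1667)) / 5 = 18.8333/5 = 3.7667
  S = [[14.2667, -1.6667],
 [-1.6667, 3.7667]].

Step 3 — invert S. det(S) = 14.2667·3.7667 - (-1.6667)² = 50.96.
  S^{-1} = (1/det) · [[d, -b], [-b, a]] = [[0.0739, 0.0327],
 [0.0327, 0.28]].

Step 4 — quadratic form (x̄ - mu_0)^T · S^{-1} · (x̄ - mu_0):
  S^{-1} · (x̄ - mu_0) = (-0.2329, 0.2067),
  (x̄ - mu_0)^T · [...] = (-3.6667)·(-0.2329) + (1.1667)·(0.2067) = 1.095.

Step 5 — scale by n: T² = 6 · 1.095 = 6.5699.

T² ≈ 6.5699
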